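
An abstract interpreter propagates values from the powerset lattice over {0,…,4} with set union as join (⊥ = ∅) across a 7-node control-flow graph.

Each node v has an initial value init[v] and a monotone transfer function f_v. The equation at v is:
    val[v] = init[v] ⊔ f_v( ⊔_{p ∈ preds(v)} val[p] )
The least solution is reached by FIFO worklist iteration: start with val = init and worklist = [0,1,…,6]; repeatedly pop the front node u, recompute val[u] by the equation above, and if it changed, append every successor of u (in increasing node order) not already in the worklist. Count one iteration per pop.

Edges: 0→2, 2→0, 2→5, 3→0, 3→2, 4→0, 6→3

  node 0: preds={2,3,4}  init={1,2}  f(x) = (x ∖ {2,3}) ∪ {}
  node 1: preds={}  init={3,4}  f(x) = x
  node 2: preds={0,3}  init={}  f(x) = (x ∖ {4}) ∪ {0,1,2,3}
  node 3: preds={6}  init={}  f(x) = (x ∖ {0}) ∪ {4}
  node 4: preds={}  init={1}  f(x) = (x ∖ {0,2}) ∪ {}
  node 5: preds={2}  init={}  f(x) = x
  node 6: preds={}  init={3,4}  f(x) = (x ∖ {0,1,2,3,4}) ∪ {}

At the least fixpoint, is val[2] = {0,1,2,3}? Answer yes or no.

Iteration log — 9 steps:
  step 1. node 0  ⊔preds={1}  new={1,2}  stable
  step 2. node 1  ⊔preds={}  new={3,4}  stable
  step 3. node 2  ⊔preds={1,2}  new={0,1,2,3}  old={}  +wl: 0
  step 4. node 3  ⊔preds={3,4}  new={3,4}  old={}  +wl: 2
  step 5. node 4  ⊔preds={}  new={1}  stable
  step 6. node 5  ⊔preds={0,1,2,3}  new={0,1,2,3}  old={}  +wl: 
  step 7. node 6  ⊔preds={}  new={3,4}  stable
  step 8. node 0  ⊔preds={0,1,2,3,4}  new={0,1,2,4}  old={1,2}  +wl: 
  step 9. node 2  ⊔preds={0,1,2,3,4}  new={0,1,2,3}  stable

Least fixpoint reached:
  node 0: {0,1,2,4}
  node 1: {3,4}
  node 2: {0,1,2,3}
  node 3: {3,4}
  node 4: {1}
  node 5: {0,1,2,3}
  node 6: {3,4}

yes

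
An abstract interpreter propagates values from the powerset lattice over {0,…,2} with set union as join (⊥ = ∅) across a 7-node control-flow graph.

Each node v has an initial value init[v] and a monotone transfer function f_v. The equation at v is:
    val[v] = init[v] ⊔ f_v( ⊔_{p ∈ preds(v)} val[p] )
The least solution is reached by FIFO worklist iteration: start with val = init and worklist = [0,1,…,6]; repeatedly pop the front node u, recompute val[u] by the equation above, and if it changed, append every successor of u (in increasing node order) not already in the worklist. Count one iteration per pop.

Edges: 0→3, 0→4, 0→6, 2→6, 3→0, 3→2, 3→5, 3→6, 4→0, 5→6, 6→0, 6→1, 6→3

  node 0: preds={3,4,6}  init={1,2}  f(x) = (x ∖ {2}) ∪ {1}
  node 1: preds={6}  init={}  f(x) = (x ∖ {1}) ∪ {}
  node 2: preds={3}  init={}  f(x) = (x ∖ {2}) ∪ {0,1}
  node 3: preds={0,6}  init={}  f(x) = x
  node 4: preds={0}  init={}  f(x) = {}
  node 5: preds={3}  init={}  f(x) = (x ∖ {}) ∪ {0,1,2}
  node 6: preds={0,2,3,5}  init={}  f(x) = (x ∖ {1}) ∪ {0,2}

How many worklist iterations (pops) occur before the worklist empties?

Trace (16 dequeues):
  [1] u=0 | in {} | out {1,2} | ==
  [2] u=1 | in {} | out {} | ==
  [3] u=2 | in {} | out {0,1} | prev {} | push {}
  [4] u=3 | in {1,2} | out {1,2} | prev {} | push {0,2}
  [5] u=4 | in {1,2} | out {} | ==
  [6] u=5 | in {1,2} | out {0,1,2} | prev {} | push {}
  [7] u=6 | in {0,1,2} | out {0,2} | prev {} | push {1,3}
  [8] u=0 | in {0,1,2} | out {0,1,2} | prev {1,2} | push {4,6}
  [9] u=2 | in {1,2} | out {0,1} | ==
  [10] u=1 | in {0,2} | out {0,2} | prev {} | push {}
  [11] u=3 | in {0,1,2} | out {0,1,2} | prev {1,2} | push {0,2,5}
  [12] u=4 | in {0,1,2} | out {} | ==
  [13] u=6 | in {0,1,2} | out {0,2} | ==
  [14] u=0 | in {0,1,2} | out {0,1,2} | ==
  [15] u=2 | in {0,1,2} | out {0,1} | ==
  [16] u=5 | in {0,1,2} | out {0,1,2} | ==

Converged values:
  [0] {0,1,2}
  [1] {0,2}
  [2] {0,1}
  [3] {0,1,2}
  [4] {}
  [5] {0,1,2}
  [6] {0,2}

16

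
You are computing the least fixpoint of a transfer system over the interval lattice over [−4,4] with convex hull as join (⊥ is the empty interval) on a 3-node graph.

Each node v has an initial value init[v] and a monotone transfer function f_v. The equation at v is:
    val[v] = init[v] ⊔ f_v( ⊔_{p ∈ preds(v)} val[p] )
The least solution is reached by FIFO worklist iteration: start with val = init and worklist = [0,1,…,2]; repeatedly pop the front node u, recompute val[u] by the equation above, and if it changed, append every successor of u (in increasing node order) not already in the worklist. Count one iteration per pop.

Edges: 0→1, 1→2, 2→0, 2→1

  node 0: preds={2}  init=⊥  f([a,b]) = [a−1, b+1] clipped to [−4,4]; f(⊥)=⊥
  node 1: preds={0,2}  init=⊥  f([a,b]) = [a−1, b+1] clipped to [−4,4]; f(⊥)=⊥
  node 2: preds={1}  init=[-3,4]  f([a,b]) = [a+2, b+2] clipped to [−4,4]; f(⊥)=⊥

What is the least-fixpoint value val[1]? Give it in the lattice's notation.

[-4,4]

Iteration log — 3 steps:
  step 1. node 0  ⊔preds=[-3,4]  new=[-4,4]  old=⊥  +wl: 
  step 2. node 1  ⊔preds=[-4,4]  new=[-4,4]  old=⊥  +wl: 
  step 3. node 2  ⊔preds=[-4,4]  new=[-3,4]  stable

Least fixpoint reached:
  node 0: [-4,4]
  node 1: [-4,4]
  node 2: [-3,4]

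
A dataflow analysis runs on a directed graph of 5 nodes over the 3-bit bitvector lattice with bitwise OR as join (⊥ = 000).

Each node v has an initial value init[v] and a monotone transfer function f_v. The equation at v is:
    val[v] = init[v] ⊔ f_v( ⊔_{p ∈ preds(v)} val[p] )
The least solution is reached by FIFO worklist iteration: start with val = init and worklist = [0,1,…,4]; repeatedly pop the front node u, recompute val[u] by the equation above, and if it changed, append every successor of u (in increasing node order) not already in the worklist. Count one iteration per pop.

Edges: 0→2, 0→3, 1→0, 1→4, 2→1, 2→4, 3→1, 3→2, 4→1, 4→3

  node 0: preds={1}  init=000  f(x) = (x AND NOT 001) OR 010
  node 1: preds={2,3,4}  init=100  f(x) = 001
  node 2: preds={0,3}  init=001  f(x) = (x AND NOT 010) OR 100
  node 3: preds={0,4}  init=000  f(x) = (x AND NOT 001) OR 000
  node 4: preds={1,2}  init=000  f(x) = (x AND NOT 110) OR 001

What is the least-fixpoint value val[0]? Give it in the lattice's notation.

Iteration log — 9 steps:
  step 1. node 0  ⊔preds=100  new=110  old=000  +wl: 
  step 2. node 1  ⊔preds=001  new=101  old=100  +wl: 0
  step 3. node 2  ⊔preds=110  new=101  old=001  +wl: 1
  step 4. node 3  ⊔preds=110  new=110  old=000  +wl: 2
  step 5. node 4  ⊔preds=101  new=001  old=000  +wl: 3
  step 6. node 0  ⊔preds=101  new=110  stable
  step 7. node 1  ⊔preds=111  new=101  stable
  step 8. node 2  ⊔preds=110  new=101  stable
  step 9. node 3  ⊔preds=111  new=110  stable

Least fixpoint reached:
  node 0: 110
  node 1: 101
  node 2: 101
  node 3: 110
  node 4: 001

110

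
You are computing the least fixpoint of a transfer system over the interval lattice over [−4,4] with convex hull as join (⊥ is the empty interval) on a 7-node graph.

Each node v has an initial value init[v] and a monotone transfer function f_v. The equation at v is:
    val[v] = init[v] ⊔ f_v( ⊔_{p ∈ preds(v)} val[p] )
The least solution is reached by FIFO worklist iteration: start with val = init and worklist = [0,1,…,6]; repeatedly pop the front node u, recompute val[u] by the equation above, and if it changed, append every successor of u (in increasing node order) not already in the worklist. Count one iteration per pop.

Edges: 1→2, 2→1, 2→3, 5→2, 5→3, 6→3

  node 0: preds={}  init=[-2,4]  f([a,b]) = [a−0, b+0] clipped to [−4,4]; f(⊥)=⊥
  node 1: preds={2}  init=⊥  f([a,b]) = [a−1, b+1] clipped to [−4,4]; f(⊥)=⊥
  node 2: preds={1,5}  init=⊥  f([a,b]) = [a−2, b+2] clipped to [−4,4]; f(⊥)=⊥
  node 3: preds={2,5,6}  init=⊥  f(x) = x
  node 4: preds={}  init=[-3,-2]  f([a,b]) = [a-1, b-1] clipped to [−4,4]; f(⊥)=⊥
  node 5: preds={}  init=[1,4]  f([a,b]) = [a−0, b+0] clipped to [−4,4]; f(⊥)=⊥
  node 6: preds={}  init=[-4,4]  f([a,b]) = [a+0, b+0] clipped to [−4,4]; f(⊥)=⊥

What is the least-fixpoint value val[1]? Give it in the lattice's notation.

Worklist (12 pops):
  #1 pop 0: in=⊥ → [-2,4] (no change)
  #2 pop 1: in=⊥ → ⊥ (no change)
  #3 pop 2: in=[1,4] → [-1,4] (was ⊥); enqueue [1]
  #4 pop 3: in=[-4,4] → [-4,4] (was ⊥); enqueue []
  #5 pop 4: in=⊥ → [-3,-2] (no change)
  #6 pop 5: in=⊥ → [1,4] (no change)
  #7 pop 6: in=⊥ → [-4,4] (no change)
  #8 pop 1: in=[-1,4] → [-2,4] (was ⊥); enqueue [2]
  #9 pop 2: in=[-2,4] → [-4,4] (was [-1,4]); enqueue [1,3]
  #10 pop 1: in=[-4,4] → [-4,4] (was [-2,4]); enqueue [2]
  #11 pop 3: in=[-4,4] → [-4,4] (no change)
  #12 pop 2: in=[-4,4] → [-4,4] (no change)

Fixpoint:
  val[0] = [-2,4]
  val[1] = [-4,4]
  val[2] = [-4,4]
  val[3] = [-4,4]
  val[4] = [-3,-2]
  val[5] = [1,4]
  val[6] = [-4,4]

[-4,4]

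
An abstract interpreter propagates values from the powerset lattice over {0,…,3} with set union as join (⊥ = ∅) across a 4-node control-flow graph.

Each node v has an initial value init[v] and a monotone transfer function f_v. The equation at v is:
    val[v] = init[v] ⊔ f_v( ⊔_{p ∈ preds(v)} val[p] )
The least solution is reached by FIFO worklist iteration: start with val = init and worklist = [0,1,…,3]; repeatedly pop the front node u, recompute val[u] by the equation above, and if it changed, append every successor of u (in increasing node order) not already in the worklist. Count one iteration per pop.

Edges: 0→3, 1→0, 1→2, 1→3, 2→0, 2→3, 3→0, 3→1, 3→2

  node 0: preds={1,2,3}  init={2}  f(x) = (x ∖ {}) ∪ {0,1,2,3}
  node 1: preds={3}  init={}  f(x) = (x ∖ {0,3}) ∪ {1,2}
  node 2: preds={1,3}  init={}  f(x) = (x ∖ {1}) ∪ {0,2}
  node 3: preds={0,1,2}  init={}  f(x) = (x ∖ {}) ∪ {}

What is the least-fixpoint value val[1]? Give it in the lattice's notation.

Trace (9 dequeues):
  [1] u=0 | in {} | out {0,1,2,3} | prev {2} | push {}
  [2] u=1 | in {} | out {1,2} | prev {} | push {0}
  [3] u=2 | in {1,2} | out {0,2} | prev {} | push {}
  [4] u=3 | in {0,1,2,3} | out {0,1,2,3} | prev {} | push {1,2}
  [5] u=0 | in {0,1,2,3} | out {0,1,2,3} | ==
  [6] u=1 | in {0,1,2,3} | out {1,2} | ==
  [7] u=2 | in {0,1,2,3} | out {0,2,3} | prev {0,2} | push {0,3}
  [8] u=0 | in {0,1,2,3} | out {0,1,2,3} | ==
  [9] u=3 | in {0,1,2,3} | out {0,1,2,3} | ==

Converged values:
  [0] {0,1,2,3}
  [1] {1,2}
  [2] {0,2,3}
  [3] {0,1,2,3}

{1,2}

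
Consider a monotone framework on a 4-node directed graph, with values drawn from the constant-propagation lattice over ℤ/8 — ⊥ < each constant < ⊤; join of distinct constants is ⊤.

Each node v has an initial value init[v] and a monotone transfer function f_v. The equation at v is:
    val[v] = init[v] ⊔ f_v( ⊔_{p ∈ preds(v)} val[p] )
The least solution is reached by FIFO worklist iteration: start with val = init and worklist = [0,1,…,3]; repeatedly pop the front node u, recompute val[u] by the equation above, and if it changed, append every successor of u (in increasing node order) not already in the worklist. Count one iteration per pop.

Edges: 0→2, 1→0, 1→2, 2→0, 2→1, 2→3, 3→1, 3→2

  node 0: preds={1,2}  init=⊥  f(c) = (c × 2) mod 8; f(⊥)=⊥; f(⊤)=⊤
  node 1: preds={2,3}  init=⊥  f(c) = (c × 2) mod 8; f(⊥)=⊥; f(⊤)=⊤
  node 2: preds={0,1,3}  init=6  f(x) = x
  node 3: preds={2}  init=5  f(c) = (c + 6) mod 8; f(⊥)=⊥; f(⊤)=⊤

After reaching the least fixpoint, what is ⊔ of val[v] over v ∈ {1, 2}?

⊤

Worklist (7 pops):
  #1 pop 0: in=6 → 4 (was ⊥); enqueue []
  #2 pop 1: in=⊤ → ⊤ (was ⊥); enqueue [0]
  #3 pop 2: in=⊤ → ⊤ (was 6); enqueue [1]
  #4 pop 3: in=⊤ → ⊤ (was 5); enqueue [2]
  #5 pop 0: in=⊤ → ⊤ (was 4); enqueue []
  #6 pop 1: in=⊤ → ⊤ (no change)
  #7 pop 2: in=⊤ → ⊤ (no change)

Fixpoint:
  val[0] = ⊤
  val[1] = ⊤
  val[2] = ⊤
  val[3] = ⊤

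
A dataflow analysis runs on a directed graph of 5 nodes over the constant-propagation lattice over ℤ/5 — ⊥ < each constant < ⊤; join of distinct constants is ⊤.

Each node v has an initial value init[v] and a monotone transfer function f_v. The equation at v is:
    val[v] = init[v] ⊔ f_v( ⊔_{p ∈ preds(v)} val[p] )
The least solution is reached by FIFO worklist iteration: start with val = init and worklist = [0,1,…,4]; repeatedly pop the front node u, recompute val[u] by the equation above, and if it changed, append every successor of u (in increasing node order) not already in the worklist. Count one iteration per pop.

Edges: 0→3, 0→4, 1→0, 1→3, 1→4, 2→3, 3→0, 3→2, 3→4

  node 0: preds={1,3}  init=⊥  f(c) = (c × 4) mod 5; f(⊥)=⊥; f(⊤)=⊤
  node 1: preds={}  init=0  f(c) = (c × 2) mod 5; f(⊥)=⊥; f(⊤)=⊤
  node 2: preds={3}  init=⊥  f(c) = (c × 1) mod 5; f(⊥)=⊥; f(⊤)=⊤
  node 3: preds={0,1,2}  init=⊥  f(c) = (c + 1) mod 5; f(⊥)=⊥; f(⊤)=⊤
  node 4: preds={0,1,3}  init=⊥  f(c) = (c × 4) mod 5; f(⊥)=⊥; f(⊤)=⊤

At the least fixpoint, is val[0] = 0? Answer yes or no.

Worklist (12 pops):
  #1 pop 0: in=0 → 0 (was ⊥); enqueue []
  #2 pop 1: in=⊥ → 0 (no change)
  #3 pop 2: in=⊥ → ⊥ (no change)
  #4 pop 3: in=0 → 1 (was ⊥); enqueue [0,2]
  #5 pop 4: in=⊤ → ⊤ (was ⊥); enqueue []
  #6 pop 0: in=⊤ → ⊤ (was 0); enqueue [3,4]
  #7 pop 2: in=1 → 1 (was ⊥); enqueue []
  #8 pop 3: in=⊤ → ⊤ (was 1); enqueue [0,2]
  #9 pop 4: in=⊤ → ⊤ (no change)
  #10 pop 0: in=⊤ → ⊤ (no change)
  #11 pop 2: in=⊤ → ⊤ (was 1); enqueue [3]
  #12 pop 3: in=⊤ → ⊤ (no change)

Fixpoint:
  val[0] = ⊤
  val[1] = 0
  val[2] = ⊤
  val[3] = ⊤
  val[4] = ⊤

no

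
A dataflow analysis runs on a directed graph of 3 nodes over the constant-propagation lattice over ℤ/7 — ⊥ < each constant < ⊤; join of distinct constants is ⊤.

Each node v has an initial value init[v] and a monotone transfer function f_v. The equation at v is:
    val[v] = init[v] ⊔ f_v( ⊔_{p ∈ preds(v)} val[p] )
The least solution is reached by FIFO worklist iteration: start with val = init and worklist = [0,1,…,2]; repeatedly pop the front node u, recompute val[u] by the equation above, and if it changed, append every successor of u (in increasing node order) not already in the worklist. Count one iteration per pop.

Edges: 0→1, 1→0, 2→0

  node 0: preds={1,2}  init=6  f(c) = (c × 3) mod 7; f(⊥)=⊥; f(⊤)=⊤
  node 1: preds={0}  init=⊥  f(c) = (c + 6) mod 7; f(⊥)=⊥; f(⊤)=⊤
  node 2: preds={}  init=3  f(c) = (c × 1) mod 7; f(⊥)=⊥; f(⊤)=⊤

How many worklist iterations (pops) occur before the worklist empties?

4

Worklist (4 pops):
  #1 pop 0: in=3 → ⊤ (was 6); enqueue []
  #2 pop 1: in=⊤ → ⊤ (was ⊥); enqueue [0]
  #3 pop 2: in=⊥ → 3 (no change)
  #4 pop 0: in=⊤ → ⊤ (no change)

Fixpoint:
  val[0] = ⊤
  val[1] = ⊤
  val[2] = 3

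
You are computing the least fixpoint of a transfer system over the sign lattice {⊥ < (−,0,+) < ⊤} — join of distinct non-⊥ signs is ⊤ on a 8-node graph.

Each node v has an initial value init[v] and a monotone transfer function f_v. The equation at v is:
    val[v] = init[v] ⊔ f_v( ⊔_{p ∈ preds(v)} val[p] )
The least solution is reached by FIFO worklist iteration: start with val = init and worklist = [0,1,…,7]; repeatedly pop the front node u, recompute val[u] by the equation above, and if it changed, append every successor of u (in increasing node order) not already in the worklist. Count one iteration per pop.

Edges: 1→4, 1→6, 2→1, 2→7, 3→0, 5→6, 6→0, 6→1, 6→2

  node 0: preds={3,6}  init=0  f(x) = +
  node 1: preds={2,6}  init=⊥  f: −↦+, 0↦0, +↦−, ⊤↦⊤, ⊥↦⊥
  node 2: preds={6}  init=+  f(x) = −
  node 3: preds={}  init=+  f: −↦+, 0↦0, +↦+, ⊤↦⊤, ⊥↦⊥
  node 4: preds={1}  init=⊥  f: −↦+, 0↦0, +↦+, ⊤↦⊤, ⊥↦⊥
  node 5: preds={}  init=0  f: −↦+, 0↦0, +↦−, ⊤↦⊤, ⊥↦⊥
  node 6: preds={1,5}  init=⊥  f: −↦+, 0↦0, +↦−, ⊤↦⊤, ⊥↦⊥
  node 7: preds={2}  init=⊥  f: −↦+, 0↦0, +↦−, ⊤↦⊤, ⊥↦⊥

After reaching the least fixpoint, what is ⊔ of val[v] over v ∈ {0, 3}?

Iteration log — 13 steps:
  step 1. node 0  ⊔preds=+  new=⊤  old=0  +wl: 
  step 2. node 1  ⊔preds=+  new=−  old=⊥  +wl: 
  step 3. node 2  ⊔preds=⊥  new=⊤  old=+  +wl: 1
  step 4. node 3  ⊔preds=⊥  new=+  stable
  step 5. node 4  ⊔preds=−  new=+  old=⊥  +wl: 
  step 6. node 5  ⊔preds=⊥  new=0  stable
  step 7. node 6  ⊔preds=⊤  new=⊤  old=⊥  +wl: 0,2
  step 8. node 7  ⊔preds=⊤  new=⊤  old=⊥  +wl: 
  step 9. node 1  ⊔preds=⊤  new=⊤  old=−  +wl: 4,6
  step 10. node 0  ⊔preds=⊤  new=⊤  stable
  step 11. node 2  ⊔preds=⊤  new=⊤  stable
  step 12. node 4  ⊔preds=⊤  new=⊤  old=+  +wl: 
  step 13. node 6  ⊔preds=⊤  new=⊤  stable

Least fixpoint reached:
  node 0: ⊤
  node 1: ⊤
  node 2: ⊤
  node 3: +
  node 4: ⊤
  node 5: 0
  node 6: ⊤
  node 7: ⊤

⊤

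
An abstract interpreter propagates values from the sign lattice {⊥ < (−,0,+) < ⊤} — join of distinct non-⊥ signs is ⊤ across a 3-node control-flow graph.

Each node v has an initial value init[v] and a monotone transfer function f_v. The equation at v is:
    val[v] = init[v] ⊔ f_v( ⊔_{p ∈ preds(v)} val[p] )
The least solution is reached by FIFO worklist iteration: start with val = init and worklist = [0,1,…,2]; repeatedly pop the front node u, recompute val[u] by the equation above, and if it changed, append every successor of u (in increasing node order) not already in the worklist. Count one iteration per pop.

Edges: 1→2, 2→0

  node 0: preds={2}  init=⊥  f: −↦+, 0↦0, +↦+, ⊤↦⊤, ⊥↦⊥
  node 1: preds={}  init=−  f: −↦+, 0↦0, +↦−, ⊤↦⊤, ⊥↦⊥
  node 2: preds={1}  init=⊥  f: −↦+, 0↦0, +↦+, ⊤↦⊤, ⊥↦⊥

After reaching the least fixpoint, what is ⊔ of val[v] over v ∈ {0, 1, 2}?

Iteration log — 4 steps:
  step 1. node 0  ⊔preds=⊥  new=⊥  stable
  step 2. node 1  ⊔preds=⊥  new=−  stable
  step 3. node 2  ⊔preds=−  new=+  old=⊥  +wl: 0
  step 4. node 0  ⊔preds=+  new=+  old=⊥  +wl: 

Least fixpoint reached:
  node 0: +
  node 1: −
  node 2: +

⊤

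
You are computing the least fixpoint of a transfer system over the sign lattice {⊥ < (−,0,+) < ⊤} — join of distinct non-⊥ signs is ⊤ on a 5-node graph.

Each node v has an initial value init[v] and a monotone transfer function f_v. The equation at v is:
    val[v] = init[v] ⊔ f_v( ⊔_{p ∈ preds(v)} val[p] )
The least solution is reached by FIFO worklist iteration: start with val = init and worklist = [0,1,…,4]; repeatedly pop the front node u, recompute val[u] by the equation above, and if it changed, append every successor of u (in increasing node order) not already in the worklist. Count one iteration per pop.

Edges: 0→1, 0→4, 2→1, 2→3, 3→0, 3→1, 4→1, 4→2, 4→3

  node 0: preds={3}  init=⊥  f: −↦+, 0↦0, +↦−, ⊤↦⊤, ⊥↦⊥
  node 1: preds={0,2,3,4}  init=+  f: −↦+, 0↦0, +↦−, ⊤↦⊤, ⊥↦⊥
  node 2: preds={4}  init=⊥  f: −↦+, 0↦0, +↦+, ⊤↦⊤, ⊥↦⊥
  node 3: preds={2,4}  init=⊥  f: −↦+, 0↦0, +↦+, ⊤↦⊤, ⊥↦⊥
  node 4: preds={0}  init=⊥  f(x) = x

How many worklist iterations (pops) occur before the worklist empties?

Iteration log — 5 steps:
  step 1. node 0  ⊔preds=⊥  new=⊥  stable
  step 2. node 1  ⊔preds=⊥  new=+  stable
  step 3. node 2  ⊔preds=⊥  new=⊥  stable
  step 4. node 3  ⊔preds=⊥  new=⊥  stable
  step 5. node 4  ⊔preds=⊥  new=⊥  stable

Least fixpoint reached:
  node 0: ⊥
  node 1: +
  node 2: ⊥
  node 3: ⊥
  node 4: ⊥

5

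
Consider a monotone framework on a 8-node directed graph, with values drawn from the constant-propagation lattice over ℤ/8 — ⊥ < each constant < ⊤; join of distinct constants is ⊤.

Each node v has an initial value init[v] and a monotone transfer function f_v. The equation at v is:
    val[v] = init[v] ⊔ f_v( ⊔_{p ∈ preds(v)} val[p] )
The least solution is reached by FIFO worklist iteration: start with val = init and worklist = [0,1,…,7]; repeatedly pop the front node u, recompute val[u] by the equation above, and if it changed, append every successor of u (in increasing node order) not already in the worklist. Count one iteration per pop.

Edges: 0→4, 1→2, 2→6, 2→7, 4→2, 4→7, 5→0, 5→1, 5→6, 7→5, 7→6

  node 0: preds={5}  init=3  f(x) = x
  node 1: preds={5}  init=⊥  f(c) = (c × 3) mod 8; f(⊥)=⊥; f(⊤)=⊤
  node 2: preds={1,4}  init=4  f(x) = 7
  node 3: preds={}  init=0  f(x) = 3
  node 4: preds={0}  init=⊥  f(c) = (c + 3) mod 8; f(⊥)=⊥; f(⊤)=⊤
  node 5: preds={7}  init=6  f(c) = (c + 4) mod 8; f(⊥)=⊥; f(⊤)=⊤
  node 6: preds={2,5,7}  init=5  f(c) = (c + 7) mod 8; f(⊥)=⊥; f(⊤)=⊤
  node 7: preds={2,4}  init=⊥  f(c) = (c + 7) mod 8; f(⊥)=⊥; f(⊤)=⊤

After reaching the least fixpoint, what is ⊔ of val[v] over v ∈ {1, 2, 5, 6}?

⊤

Trace (14 dequeues):
  [1] u=0 | in 6 | out ⊤ | prev 3 | push {}
  [2] u=1 | in 6 | out 2 | prev ⊥ | push {}
  [3] u=2 | in 2 | out ⊤ | prev 4 | push {}
  [4] u=3 | in ⊥ | out ⊤ | prev 0 | push {}
  [5] u=4 | in ⊤ | out ⊤ | prev ⊥ | push {2}
  [6] u=5 | in ⊥ | out 6 | ==
  [7] u=6 | in ⊤ | out ⊤ | prev 5 | push {}
  [8] u=7 | in ⊤ | out ⊤ | prev ⊥ | push {5,6}
  [9] u=2 | in ⊤ | out ⊤ | ==
  [10] u=5 | in ⊤ | out ⊤ | prev 6 | push {0,1}
  [11] u=6 | in ⊤ | out ⊤ | ==
  [12] u=0 | in ⊤ | out ⊤ | ==
  [13] u=1 | in ⊤ | out ⊤ | prev 2 | push {2}
  [14] u=2 | in ⊤ | out ⊤ | ==

Converged values:
  [0] ⊤
  [1] ⊤
  [2] ⊤
  [3] ⊤
  [4] ⊤
  [5] ⊤
  [6] ⊤
  [7] ⊤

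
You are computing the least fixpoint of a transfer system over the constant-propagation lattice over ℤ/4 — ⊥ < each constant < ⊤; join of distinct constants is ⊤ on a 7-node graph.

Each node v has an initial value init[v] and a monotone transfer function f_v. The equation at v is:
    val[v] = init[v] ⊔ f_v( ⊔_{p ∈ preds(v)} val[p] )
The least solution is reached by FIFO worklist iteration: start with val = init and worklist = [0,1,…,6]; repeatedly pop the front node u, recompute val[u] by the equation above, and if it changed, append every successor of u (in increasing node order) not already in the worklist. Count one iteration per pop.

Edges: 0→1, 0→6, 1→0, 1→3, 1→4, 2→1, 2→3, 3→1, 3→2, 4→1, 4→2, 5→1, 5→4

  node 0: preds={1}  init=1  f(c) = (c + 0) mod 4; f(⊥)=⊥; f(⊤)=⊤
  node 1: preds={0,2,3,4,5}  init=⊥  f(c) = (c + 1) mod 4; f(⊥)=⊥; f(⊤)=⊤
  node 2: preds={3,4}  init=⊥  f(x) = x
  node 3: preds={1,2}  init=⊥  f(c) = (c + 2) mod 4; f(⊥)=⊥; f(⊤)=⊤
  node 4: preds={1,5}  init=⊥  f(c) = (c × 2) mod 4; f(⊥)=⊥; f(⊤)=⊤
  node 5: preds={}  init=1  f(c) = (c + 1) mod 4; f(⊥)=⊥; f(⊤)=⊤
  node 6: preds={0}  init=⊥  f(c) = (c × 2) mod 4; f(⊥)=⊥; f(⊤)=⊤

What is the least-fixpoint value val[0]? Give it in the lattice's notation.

⊤

Worklist (16 pops):
  #1 pop 0: in=⊥ → 1 (no change)
  #2 pop 1: in=1 → 2 (was ⊥); enqueue [0]
  #3 pop 2: in=⊥ → ⊥ (no change)
  #4 pop 3: in=2 → 0 (was ⊥); enqueue [1,2]
  #5 pop 4: in=⊤ → ⊤ (was ⊥); enqueue []
  #6 pop 5: in=⊥ → 1 (no change)
  #7 pop 6: in=1 → 2 (was ⊥); enqueue []
  #8 pop 0: in=2 → ⊤ (was 1); enqueue [6]
  #9 pop 1: in=⊤ → ⊤ (was 2); enqueue [0,3,4]
  #10 pop 2: in=⊤ → ⊤ (was ⊥); enqueue [1]
  #11 pop 6: in=⊤ → ⊤ (was 2); enqueue []
  #12 pop 0: in=⊤ → ⊤ (no change)
  #13 pop 3: in=⊤ → ⊤ (was 0); enqueue [2]
  #14 pop 4: in=⊤ → ⊤ (no change)
  #15 pop 1: in=⊤ → ⊤ (no change)
  #16 pop 2: in=⊤ → ⊤ (no change)

Fixpoint:
  val[0] = ⊤
  val[1] = ⊤
  val[2] = ⊤
  val[3] = ⊤
  val[4] = ⊤
  val[5] = 1
  val[6] = ⊤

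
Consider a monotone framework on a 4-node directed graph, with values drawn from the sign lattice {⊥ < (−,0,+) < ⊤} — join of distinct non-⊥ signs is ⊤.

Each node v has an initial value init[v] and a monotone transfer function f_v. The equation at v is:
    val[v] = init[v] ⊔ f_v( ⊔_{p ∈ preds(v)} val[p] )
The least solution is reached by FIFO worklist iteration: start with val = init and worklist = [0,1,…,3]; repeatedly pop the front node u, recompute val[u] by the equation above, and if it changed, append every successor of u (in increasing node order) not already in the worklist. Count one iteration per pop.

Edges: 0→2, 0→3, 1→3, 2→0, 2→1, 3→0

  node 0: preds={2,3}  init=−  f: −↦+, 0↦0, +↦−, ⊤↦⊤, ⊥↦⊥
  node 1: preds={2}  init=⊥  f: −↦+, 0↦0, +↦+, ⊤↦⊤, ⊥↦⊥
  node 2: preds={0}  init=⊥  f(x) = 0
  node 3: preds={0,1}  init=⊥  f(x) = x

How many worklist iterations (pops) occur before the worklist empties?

Worklist (9 pops):
  #1 pop 0: in=⊥ → − (no change)
  #2 pop 1: in=⊥ → ⊥ (no change)
  #3 pop 2: in=− → 0 (was ⊥); enqueue [0,1]
  #4 pop 3: in=− → − (was ⊥); enqueue []
  #5 pop 0: in=⊤ → ⊤ (was −); enqueue [2,3]
  #6 pop 1: in=0 → 0 (was ⊥); enqueue []
  #7 pop 2: in=⊤ → 0 (no change)
  #8 pop 3: in=⊤ → ⊤ (was −); enqueue [0]
  #9 pop 0: in=⊤ → ⊤ (no change)

Fixpoint:
  val[0] = ⊤
  val[1] = 0
  val[2] = 0
  val[3] = ⊤

9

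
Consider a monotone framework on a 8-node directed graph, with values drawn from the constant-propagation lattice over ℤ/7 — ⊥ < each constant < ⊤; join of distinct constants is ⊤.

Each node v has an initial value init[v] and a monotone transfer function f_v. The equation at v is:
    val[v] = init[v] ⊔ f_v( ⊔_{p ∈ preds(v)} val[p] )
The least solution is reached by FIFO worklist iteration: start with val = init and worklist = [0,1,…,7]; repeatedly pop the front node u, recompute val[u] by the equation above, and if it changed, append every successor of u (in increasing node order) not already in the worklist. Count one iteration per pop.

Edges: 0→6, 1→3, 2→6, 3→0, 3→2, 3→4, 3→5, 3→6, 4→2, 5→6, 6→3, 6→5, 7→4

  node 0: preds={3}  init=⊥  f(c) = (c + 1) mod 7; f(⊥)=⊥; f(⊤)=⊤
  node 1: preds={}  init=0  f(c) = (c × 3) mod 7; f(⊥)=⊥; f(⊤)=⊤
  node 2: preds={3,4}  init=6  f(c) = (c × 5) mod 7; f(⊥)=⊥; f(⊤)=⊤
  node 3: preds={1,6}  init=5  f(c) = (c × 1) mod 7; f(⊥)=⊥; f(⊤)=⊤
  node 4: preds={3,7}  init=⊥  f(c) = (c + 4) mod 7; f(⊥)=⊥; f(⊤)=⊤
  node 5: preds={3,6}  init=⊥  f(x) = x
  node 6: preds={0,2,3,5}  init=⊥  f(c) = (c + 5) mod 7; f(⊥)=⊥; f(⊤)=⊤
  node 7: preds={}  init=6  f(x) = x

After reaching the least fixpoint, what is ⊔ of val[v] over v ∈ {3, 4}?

⊤

Trace (13 dequeues):
  [1] u=0 | in 5 | out 6 | prev ⊥ | push {}
  [2] u=1 | in ⊥ | out 0 | ==
  [3] u=2 | in 5 | out ⊤ | prev 6 | push {}
  [4] u=3 | in 0 | out ⊤ | prev 5 | push {0,2}
  [5] u=4 | in ⊤ | out ⊤ | prev ⊥ | push {}
  [6] u=5 | in ⊤ | out ⊤ | prev ⊥ | push {}
  [7] u=6 | in ⊤ | out ⊤ | prev ⊥ | push {3,5}
  [8] u=7 | in ⊥ | out 6 | ==
  [9] u=0 | in ⊤ | out ⊤ | prev 6 | push {6}
  [10] u=2 | in ⊤ | out ⊤ | ==
  [11] u=3 | in ⊤ | out ⊤ | ==
  [12] u=5 | in ⊤ | out ⊤ | ==
  [13] u=6 | in ⊤ | out ⊤ | ==

Converged values:
  [0] ⊤
  [1] 0
  [2] ⊤
  [3] ⊤
  [4] ⊤
  [5] ⊤
  [6] ⊤
  [7] 6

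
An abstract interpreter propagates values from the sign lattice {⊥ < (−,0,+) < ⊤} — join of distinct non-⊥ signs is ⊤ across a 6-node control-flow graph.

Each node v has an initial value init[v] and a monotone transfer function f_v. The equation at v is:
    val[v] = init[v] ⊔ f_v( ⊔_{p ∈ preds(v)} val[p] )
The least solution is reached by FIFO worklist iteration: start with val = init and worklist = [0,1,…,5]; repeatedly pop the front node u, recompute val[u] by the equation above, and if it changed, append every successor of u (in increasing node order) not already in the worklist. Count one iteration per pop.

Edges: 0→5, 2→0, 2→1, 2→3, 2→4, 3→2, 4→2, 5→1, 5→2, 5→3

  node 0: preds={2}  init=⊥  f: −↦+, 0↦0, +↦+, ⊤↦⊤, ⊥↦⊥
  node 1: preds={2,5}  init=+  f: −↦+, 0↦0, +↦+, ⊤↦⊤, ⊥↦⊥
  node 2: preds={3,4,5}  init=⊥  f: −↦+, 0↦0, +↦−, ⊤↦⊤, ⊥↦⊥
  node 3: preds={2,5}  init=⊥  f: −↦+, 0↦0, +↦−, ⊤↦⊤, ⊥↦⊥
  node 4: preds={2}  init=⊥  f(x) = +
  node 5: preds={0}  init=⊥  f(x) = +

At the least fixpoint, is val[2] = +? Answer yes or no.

Iteration log — 18 steps:
  step 1. node 0  ⊔preds=⊥  new=⊥  stable
  step 2. node 1  ⊔preds=⊥  new=+  stable
  step 3. node 2  ⊔preds=⊥  new=⊥  stable
  step 4. node 3  ⊔preds=⊥  new=⊥  stable
  step 5. node 4  ⊔preds=⊥  new=+  old=⊥  +wl: 2
  step 6. node 5  ⊔preds=⊥  new=+  old=⊥  +wl: 1,3
  step 7. node 2  ⊔preds=+  new=−  old=⊥  +wl: 0,4
  step 8. node 1  ⊔preds=⊤  new=⊤  old=+  +wl: 
  step 9. node 3  ⊔preds=⊤  new=⊤  old=⊥  +wl: 2
  step 10. node 0  ⊔preds=−  new=+  old=⊥  +wl: 5
  step 11. node 4  ⊔preds=−  new=+  stable
  step 12. node 2  ⊔preds=⊤  new=⊤  old=−  +wl: 0,1,3,4
  step 13. node 5  ⊔preds=+  new=+  stable
  step 14. node 0  ⊔preds=⊤  new=⊤  old=+  +wl: 5
  step 15. node 1  ⊔preds=⊤  new=⊤  stable
  step 16. node 3  ⊔preds=⊤  new=⊤  stable
  step 17. node 4  ⊔preds=⊤  new=+  stable
  step 18. node 5  ⊔preds=⊤  new=+  stable

Least fixpoint reached:
  node 0: ⊤
  node 1: ⊤
  node 2: ⊤
  node 3: ⊤
  node 4: +
  node 5: +

no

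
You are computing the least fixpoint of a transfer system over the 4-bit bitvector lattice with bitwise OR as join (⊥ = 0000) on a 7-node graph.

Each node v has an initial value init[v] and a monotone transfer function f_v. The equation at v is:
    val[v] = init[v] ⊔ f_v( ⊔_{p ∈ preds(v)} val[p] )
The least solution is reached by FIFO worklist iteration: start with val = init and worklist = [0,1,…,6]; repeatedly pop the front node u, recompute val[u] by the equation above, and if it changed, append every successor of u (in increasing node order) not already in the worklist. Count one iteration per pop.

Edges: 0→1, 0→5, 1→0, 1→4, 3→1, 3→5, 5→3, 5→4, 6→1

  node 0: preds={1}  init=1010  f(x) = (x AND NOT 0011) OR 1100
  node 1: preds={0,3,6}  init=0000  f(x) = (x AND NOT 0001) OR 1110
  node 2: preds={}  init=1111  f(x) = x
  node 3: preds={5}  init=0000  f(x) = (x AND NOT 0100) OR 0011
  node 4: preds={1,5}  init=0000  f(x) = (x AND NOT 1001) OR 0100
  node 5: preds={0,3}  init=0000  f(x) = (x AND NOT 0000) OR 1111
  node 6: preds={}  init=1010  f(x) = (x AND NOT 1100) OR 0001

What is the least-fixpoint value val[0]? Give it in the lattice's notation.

1110

Worklist (13 pops):
  #1 pop 0: in=0000 → 1110 (was 1010); enqueue []
  #2 pop 1: in=1110 → 1110 (was 0000); enqueue [0]
  #3 pop 2: in=0000 → 1111 (no change)
  #4 pop 3: in=0000 → 0011 (was 0000); enqueue [1]
  #5 pop 4: in=1110 → 0110 (was 0000); enqueue []
  #6 pop 5: in=1111 → 1111 (was 0000); enqueue [3,4]
  #7 pop 6: in=0000 → 1011 (was 1010); enqueue []
  #8 pop 0: in=1110 → 1110 (no change)
  #9 pop 1: in=1111 → 1110 (no change)
  #10 pop 3: in=1111 → 1011 (was 0011); enqueue [1,5]
  #11 pop 4: in=1111 → 0110 (no change)
  #12 pop 1: in=1111 → 1110 (no change)
  #13 pop 5: in=1111 → 1111 (no change)

Fixpoint:
  val[0] = 1110
  val[1] = 1110
  val[2] = 1111
  val[3] = 1011
  val[4] = 0110
  val[5] = 1111
  val[6] = 1011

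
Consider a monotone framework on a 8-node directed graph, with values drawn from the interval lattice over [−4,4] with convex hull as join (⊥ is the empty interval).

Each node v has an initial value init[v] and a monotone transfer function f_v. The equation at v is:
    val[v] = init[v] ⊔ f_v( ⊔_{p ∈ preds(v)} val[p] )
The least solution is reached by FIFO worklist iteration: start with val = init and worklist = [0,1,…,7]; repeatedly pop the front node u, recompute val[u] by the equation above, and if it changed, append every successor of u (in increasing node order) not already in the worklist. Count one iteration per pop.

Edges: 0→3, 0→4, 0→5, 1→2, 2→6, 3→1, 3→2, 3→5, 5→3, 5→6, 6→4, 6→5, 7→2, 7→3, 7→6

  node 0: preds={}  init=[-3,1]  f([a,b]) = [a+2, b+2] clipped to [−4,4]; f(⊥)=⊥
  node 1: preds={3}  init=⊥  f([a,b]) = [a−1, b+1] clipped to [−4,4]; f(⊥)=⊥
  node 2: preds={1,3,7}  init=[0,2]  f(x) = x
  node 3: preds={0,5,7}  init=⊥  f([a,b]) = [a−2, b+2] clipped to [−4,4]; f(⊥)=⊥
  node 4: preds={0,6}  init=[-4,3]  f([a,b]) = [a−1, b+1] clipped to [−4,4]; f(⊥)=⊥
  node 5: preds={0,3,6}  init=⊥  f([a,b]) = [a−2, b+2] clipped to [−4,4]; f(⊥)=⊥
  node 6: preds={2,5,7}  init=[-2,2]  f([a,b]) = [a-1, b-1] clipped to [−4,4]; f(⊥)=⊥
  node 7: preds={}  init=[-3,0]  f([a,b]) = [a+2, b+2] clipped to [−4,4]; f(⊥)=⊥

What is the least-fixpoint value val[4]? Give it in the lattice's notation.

[-4,4]

Trace (16 dequeues):
  [1] u=0 | in ⊥ | out [-3,1] | ==
  [2] u=1 | in ⊥ | out ⊥ | ==
  [3] u=2 | in [-3,0] | out [-3,2] | prev [0,2] | push {}
  [4] u=3 | in [-3,1] | out [-4,3] | prev ⊥ | push {1,2}
  [5] u=4 | in [-3,2] | out [-4,3] | ==
  [6] u=5 | in [-4,3] | out [-4,4] | prev ⊥ | push {3}
  [7] u=6 | in [-4,4] | out [-4,3] | prev [-2,2] | push {4,5}
  [8] u=7 | in ⊥ | out [-3,0] | ==
  [9] u=1 | in [-4,3] | out [-4,4] | prev ⊥ | push {}
  [10] u=2 | in [-4,4] | out [-4,4] | prev [-3,2] | push {6}
  [11] u=3 | in [-4,4] | out [-4,4] | prev [-4,3] | push {1,2}
  [12] u=4 | in [-4,3] | out [-4,4] | prev [-4,3] | push {}
  [13] u=5 | in [-4,4] | out [-4,4] | ==
  [14] u=6 | in [-4,4] | out [-4,3] | ==
  [15] u=1 | in [-4,4] | out [-4,4] | ==
  [16] u=2 | in [-4,4] | out [-4,4] | ==

Converged values:
  [0] [-3,1]
  [1] [-4,4]
  [2] [-4,4]
  [3] [-4,4]
  [4] [-4,4]
  [5] [-4,4]
  [6] [-4,3]
  [7] [-3,0]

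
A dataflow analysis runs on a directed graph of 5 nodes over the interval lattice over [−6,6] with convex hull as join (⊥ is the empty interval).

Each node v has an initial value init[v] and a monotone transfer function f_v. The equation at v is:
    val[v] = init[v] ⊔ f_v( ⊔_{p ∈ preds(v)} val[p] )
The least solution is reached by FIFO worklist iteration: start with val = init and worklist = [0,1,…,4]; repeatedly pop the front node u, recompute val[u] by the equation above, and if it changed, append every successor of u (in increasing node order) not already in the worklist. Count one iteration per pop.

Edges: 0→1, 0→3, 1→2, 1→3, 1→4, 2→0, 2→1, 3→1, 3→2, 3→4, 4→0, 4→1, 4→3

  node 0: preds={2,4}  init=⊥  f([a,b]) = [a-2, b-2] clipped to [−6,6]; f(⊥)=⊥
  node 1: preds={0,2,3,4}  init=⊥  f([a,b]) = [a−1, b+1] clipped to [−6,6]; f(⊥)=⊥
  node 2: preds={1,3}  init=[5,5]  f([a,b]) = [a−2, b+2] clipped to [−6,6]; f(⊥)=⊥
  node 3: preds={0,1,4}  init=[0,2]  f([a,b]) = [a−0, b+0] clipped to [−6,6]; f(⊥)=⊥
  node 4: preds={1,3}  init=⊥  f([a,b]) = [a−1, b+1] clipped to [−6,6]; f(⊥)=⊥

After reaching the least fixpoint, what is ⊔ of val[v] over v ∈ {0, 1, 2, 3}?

[-6,6]

Iteration log — 14 steps:
  step 1. node 0  ⊔preds=[5,5]  new=[3,3]  old=⊥  +wl: 
  step 2. node 1  ⊔preds=[0,5]  new=[-1,6]  old=⊥  +wl: 
  step 3. node 2  ⊔preds=[-1,6]  new=[-3,6]  old=[5,5]  +wl: 0,1
  step 4. node 3  ⊔preds=[-1,6]  new=[-1,6]  old=[0,2]  +wl: 2
  step 5. node 4  ⊔preds=[-1,6]  new=[-2,6]  old=⊥  +wl: 3
  step 6. node 0  ⊔preds=[-3,6]  new=[-5,4]  old=[3,3]  +wl: 
  step 7. node 1  ⊔preds=[-5,6]  new=[-6,6]  old=[-1,6]  +wl: 4
  step 8. node 2  ⊔preds=[-6,6]  new=[-6,6]  old=[-3,6]  +wl: 0,1
  step 9. node 3  ⊔preds=[-6,6]  new=[-6,6]  old=[-1,6]  +wl: 2
  step 10. node 4  ⊔preds=[-6,6]  new=[-6,6]  old=[-2,6]  +wl: 3
  step 11. node 0  ⊔preds=[-6,6]  new=[-6,4]  old=[-5,4]  +wl: 
  step 12. node 1  ⊔preds=[-6,6]  new=[-6,6]  stable
  step 13. node 2  ⊔preds=[-6,6]  new=[-6,6]  stable
  step 14. node 3  ⊔preds=[-6,6]  new=[-6,6]  stable

Least fixpoint reached:
  node 0: [-6,4]
  node 1: [-6,6]
  node 2: [-6,6]
  node 3: [-6,6]
  node 4: [-6,6]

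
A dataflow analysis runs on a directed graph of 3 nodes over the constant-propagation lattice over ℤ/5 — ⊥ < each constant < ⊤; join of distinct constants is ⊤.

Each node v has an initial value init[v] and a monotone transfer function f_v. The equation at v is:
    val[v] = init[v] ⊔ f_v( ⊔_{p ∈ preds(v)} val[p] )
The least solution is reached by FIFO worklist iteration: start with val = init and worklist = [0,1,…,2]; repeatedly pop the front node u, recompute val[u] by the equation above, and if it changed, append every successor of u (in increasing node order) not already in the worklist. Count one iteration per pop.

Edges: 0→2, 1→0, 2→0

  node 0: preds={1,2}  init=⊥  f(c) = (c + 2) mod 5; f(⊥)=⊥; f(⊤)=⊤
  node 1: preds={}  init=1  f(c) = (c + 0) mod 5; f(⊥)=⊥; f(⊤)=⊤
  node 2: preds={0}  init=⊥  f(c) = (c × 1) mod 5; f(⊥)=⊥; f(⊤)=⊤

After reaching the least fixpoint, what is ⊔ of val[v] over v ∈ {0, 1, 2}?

⊤

Iteration log — 6 steps:
  step 1. node 0  ⊔preds=1  new=3  old=⊥  +wl: 
  step 2. node 1  ⊔preds=⊥  new=1  stable
  step 3. node 2  ⊔preds=3  new=3  old=⊥  +wl: 0
  step 4. node 0  ⊔preds=⊤  new=⊤  old=3  +wl: 2
  step 5. node 2  ⊔preds=⊤  new=⊤  old=3  +wl: 0
  step 6. node 0  ⊔preds=⊤  new=⊤  stable

Least fixpoint reached:
  node 0: ⊤
  node 1: 1
  node 2: ⊤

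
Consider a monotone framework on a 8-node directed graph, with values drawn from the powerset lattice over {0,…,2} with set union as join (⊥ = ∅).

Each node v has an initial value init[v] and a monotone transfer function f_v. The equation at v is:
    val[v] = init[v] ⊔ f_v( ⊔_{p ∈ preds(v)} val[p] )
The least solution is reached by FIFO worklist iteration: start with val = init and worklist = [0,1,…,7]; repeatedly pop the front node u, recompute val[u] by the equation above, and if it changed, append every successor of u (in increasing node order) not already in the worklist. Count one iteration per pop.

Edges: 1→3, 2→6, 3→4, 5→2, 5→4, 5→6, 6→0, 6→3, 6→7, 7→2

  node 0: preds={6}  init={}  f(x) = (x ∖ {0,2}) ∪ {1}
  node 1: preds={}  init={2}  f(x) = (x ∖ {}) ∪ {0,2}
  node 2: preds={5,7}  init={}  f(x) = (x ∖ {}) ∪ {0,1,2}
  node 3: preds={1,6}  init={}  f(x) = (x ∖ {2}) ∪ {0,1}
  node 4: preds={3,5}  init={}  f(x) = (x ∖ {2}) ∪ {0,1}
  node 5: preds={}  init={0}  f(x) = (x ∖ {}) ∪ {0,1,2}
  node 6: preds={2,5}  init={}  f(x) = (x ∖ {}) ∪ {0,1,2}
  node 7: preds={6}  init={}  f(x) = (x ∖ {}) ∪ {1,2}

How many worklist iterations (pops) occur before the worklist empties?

Iteration log — 12 steps:
  step 1. node 0  ⊔preds={}  new={1}  old={}  +wl: 
  step 2. node 1  ⊔preds={}  new={0,2}  old={2}  +wl: 
  step 3. node 2  ⊔preds={0}  new={0,1,2}  old={}  +wl: 
  step 4. node 3  ⊔preds={0,2}  new={0,1}  old={}  +wl: 
  step 5. node 4  ⊔preds={0,1}  new={0,1}  old={}  +wl: 
  step 6. node 5  ⊔preds={}  new={0,1,2}  old={0}  +wl: 2,4
  step 7. node 6  ⊔preds={0,1,2}  new={0,1,2}  old={}  +wl: 0,3
  step 8. node 7  ⊔preds={0,1,2}  new={0,1,2}  old={}  +wl: 
  step 9. node 2  ⊔preds={0,1,2}  new={0,1,2}  stable
  step 10. node 4  ⊔preds={0,1,2}  new={0,1}  stable
  step 11. node 0  ⊔preds={0,1,2}  new={1}  stable
  step 12. node 3  ⊔preds={0,1,2}  new={0,1}  stable

Least fixpoint reached:
  node 0: {1}
  node 1: {0,2}
  node 2: {0,1,2}
  node 3: {0,1}
  node 4: {0,1}
  node 5: {0,1,2}
  node 6: {0,1,2}
  node 7: {0,1,2}

12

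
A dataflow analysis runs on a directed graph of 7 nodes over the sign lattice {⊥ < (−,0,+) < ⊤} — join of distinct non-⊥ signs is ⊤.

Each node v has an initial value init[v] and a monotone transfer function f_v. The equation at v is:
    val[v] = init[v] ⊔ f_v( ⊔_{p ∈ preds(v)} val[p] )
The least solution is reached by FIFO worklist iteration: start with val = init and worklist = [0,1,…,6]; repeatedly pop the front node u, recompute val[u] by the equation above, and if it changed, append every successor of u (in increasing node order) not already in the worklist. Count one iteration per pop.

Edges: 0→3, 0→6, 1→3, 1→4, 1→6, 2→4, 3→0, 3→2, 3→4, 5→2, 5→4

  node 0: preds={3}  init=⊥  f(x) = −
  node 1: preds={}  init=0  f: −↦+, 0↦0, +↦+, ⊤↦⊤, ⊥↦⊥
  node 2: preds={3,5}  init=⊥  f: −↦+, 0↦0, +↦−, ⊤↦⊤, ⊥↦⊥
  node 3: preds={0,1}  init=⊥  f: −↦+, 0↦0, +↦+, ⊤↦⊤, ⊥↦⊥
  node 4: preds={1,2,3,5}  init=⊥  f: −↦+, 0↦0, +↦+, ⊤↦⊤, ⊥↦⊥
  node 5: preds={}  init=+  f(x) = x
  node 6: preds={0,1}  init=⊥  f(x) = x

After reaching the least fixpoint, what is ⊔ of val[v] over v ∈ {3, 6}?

⊤

Worklist (10 pops):
  #1 pop 0: in=⊥ → − (was ⊥); enqueue []
  #2 pop 1: in=⊥ → 0 (no change)
  #3 pop 2: in=+ → − (was ⊥); enqueue []
  #4 pop 3: in=⊤ → ⊤ (was ⊥); enqueue [0,2]
  #5 pop 4: in=⊤ → ⊤ (was ⊥); enqueue []
  #6 pop 5: in=⊥ → + (no change)
  #7 pop 6: in=⊤ → ⊤ (was ⊥); enqueue []
  #8 pop 0: in=⊤ → − (no change)
  #9 pop 2: in=⊤ → ⊤ (was −); enqueue [4]
  #10 pop 4: in=⊤ → ⊤ (no change)

Fixpoint:
  val[0] = −
  val[1] = 0
  val[2] = ⊤
  val[3] = ⊤
  val[4] = ⊤
  val[5] = +
  val[6] = ⊤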